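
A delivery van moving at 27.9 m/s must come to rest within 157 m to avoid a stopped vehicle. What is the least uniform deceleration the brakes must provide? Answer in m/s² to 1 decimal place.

v² = 2a·d ⇒ a = v²/(2d) = 27.9000² / (2 × 157.000) = 778.410 / 314.000 = 2.4790 m/s².

Required deceleration ≈ 2.5 m/s²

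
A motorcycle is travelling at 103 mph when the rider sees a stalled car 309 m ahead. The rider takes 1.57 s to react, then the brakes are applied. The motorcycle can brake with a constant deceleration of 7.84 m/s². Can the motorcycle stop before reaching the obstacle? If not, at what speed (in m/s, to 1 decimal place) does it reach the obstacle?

103 mph × 0.44704 = 46.0451 m/s.
Reaction distance = 46.0451 × 1.57 = 72.291 m.
Braking distance = v²/(2a) = 2120.151 / 15.680 = 135.214 m.
Total stopping distance = 72.291 + 135.214 = 207.505 m, vs 309 m available — it stops with 309 − 207.505 = 101.495 m to spare.

Yes — it stops about 101.5 m short of the obstacle, so it never reaches it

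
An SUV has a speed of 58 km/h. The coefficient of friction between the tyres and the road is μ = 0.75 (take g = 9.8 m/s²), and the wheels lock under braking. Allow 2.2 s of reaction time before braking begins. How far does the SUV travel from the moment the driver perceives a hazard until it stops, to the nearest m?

Total stopping distance ≈ 53 m

58 km/h ÷ 3.6 = 16.1111 m/s.
a = μg = 0.75 × 9.8 = 7.350 m/s².
Reaction distance = v·t_r = 16.1111 × 2.2 = 35.444 m.
Braking distance = v²/(2a) = 16.1111² / (2 × 7.350) = 259.568 / 14.700 = 17.658 m.
Total = 35.444 + 17.658 = 53.102 m.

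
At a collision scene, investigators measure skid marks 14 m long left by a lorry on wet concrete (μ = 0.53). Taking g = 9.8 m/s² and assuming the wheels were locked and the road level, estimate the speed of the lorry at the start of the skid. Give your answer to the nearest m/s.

Deceleration a = μg = 0.53 × 9.8 = 5.194 m/s².
v = √(2a·d) = √(2 × 5.194 × 14) = √145.432 = 12.0595 m/s.

Initial speed ≈ 12 m/s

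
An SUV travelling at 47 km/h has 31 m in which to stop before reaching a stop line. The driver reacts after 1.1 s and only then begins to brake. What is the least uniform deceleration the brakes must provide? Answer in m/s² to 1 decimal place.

47 km/h ÷ 3.6 = 13.0556 m/s.
Distance covered during reaction = 13.0556 × 1.1 = 14.361 m.
Distance available for braking: 31 − 14.361 = 16.639 m.
v² = 2a·d ⇒ a = v²/(2d) = 13.0556² / (2 × 16.639) = 170.449 / 33.278 = 5.1220 m/s².

Required deceleration ≈ 5.1 m/s²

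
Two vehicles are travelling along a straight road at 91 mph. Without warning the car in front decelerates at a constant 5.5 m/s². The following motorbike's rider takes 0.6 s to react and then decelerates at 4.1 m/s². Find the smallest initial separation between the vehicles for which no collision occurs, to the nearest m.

91 mph × 0.44704 = 40.6806 m/s.
Leader travels v²/(2a_L) = 1654.911 / 11.000 = 150.446 m before stopping.
Follower covers v·t_r = 40.6806 × 0.6 = 24.408 m while reacting, then v²/(2a_F) = 1654.911 / 8.200 = 201.818 m while braking, for a total of 24.408 + 201.818 = 226.226 m.
Since a_F ≤ a_L and the follower starts braking later, the follower is never slower than the leader, so the closest approach is when both have stopped.
Minimum gap = 226.226 − 150.446 = 75.780 m.

Minimum gap ≈ 76 m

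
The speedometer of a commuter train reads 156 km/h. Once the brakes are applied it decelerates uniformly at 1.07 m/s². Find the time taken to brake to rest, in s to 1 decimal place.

Braking time ≈ 40.5 s

156 km/h ÷ 3.6 = 43.3333 m/s.
Braking time = v/a = 43.3333 / 1.070 = 40.498 s.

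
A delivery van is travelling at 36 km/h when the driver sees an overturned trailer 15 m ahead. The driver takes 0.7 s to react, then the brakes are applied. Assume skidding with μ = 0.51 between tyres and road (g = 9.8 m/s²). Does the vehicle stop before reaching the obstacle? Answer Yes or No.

36 km/h ÷ 3.6 = 10.0000 m/s.
a = μg = 0.51 × 9.8 = 4.998 m/s².
Reaction distance = 10.0000 × 0.7 = 7.000 m.
Braking distance = v²/(2a) = 100.000 / 9.996 = 10.004 m.
Total stopping distance = 7.000 + 10.004 = 17.004 m, vs 15 m available — it cannot stop in time and overshoots by 17.004 − 15 = 2.004 m.

No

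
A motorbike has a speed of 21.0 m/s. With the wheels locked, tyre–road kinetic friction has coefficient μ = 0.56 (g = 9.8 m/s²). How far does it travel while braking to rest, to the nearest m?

Braking distance ≈ 40 m

a = μg = 0.56 × 9.8 = 5.488 m/s².
Braking distance = v²/(2a) = 21.0000² / (2 × 5.488) = 441.000 / 10.976 = 40.179 m.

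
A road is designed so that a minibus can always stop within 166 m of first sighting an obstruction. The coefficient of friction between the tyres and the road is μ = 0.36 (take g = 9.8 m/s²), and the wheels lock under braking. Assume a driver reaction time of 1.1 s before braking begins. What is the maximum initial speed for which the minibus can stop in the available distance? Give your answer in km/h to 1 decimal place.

a = μg = 0.36 × 9.8 = 3.528 m/s².
Stopping distance: v·t_r + v²/(2a) = 166 with t_r = 1.1 s and a = 3.528 m/s².
So v² + 7.762 v − 1171.30 = 0.
Positive root: v = −a·t_r + √((a·t_r)² + 2a·d) = −3.881 + √(15.062 + 1171.30) = 30.5626 m/s.
30.5626 m/s × 3.6 = 110.025 km/h.

Maximum speed ≈ 110.0 km/h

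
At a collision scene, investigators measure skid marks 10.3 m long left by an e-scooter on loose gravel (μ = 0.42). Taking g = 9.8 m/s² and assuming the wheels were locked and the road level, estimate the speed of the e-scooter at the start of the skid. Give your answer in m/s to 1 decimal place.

Deceleration a = μg = 0.42 × 9.8 = 4.116 m/s².
v = √(2a·d) = √(2 × 4.116 × 10.3) = √84.790 = 9.2081 m/s.

Initial speed ≈ 9.2 m/s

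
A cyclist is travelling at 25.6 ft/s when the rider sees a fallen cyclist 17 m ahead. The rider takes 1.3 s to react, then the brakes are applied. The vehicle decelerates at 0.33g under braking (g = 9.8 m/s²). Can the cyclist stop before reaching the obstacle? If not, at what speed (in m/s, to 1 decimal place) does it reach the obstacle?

25.6 ft/s × 0.3048 = 7.8029 m/s.
a = 0.33 × 9.8 = 3.234 m/s².
Reaction distance = 7.8029 × 1.3 = 10.144 m.
Braking distance needed to stop: v²/(2a) = 60.885 / 6.468 = 9.413 m, so total needed = 10.144 + 9.413 = 19.557 m > 17 m — it cannot stop.
Distance remaining when braking begins: 17 − 10.144 = 6.856 m.
v² = v₀² − 2a·d = 60.885 − 2 × 3.234 × 6.856 = 16.540 m²/s².
v = √16.540 = 4.067 m/s.

No — it strikes the obstacle at 4.1 m/s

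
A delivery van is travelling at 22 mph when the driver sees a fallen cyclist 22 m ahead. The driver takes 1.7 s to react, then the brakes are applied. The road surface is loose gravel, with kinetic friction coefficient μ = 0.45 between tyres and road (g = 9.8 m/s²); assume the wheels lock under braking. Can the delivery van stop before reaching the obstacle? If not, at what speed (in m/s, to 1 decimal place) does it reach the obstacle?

No — it strikes the obstacle at 7.1 m/s

22 mph × 0.44704 = 9.8349 m/s.
a = μg = 0.45 × 9.8 = 4.410 m/s².
Reaction distance = 9.8349 × 1.7 = 16.719 m.
Braking distance needed to stop: v²/(2a) = 96.725 / 8.820 = 10.967 m, so total needed = 16.719 + 10.967 = 27.686 m > 22 m — it cannot stop.
Distance remaining when braking begins: 22 − 16.719 = 5.281 m.
v² = v₀² − 2a·d = 96.725 − 2 × 4.410 × 5.281 = 50.147 m²/s².
v = √50.147 = 7.081 m/s.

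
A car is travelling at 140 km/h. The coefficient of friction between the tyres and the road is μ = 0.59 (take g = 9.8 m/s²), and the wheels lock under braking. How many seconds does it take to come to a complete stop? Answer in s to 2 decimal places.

Braking time ≈ 6.73 s

140 km/h ÷ 3.6 = 38.8889 m/s.
a = μg = 0.59 × 9.8 = 5.782 m/s².
Braking time = v/a = 38.8889 / 5.782 = 6.726 s.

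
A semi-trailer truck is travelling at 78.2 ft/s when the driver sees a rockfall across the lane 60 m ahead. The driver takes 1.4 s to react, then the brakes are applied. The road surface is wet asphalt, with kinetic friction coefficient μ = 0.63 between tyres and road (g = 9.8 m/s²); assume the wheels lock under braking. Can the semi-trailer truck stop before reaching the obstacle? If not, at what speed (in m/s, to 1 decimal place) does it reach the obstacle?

78.2 ft/s × 0.3048 = 23.8354 m/s.
a = μg = 0.63 × 9.8 = 6.174 m/s².
Reaction distance = 23.8354 × 1.4 = 33.370 m.
Braking distance needed to stop: v²/(2a) = 568.126 / 12.348 = 46.010 m, so total needed = 33.370 + 46.010 = 79.380 m > 60 m — it cannot stop.
Distance remaining when braking begins: 60 − 33.370 = 26.630 m.
v² = v₀² − 2a·d = 568.126 − 2 × 6.174 × 26.630 = 239.299 m²/s².
v = √239.299 = 15.469 m/s.

No — it strikes the obstacle at 15.5 m/s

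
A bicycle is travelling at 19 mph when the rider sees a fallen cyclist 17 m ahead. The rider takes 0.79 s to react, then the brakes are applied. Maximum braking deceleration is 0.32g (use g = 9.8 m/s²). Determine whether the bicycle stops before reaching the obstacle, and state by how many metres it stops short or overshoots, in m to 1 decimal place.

No — it overshoots by 1.2 m

19 mph × 0.44704 = 8.4938 m/s.
a = 0.32 × 9.8 = 3.136 m/s².
Reaction distance = 8.4938 × 0.79 = 6.710 m.
Braking distance = v²/(2a) = 72.145 / 6.272 = 11.503 m.
Total stopping distance = 6.710 + 11.503 = 18.213 m, vs 17 m available — it cannot stop in time and overshoots by 18.213 − 17 = 1.213 m.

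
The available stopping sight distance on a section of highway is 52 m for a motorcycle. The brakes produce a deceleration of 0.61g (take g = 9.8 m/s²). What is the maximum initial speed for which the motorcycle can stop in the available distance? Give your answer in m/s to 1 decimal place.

Maximum speed ≈ 24.9 m/s

a = 0.61 × 9.8 = 5.978 m/s².
v²/(2a) = d ⇒ v = √(2 × 5.978 × 52) = √621.71 = 24.9341 m/s.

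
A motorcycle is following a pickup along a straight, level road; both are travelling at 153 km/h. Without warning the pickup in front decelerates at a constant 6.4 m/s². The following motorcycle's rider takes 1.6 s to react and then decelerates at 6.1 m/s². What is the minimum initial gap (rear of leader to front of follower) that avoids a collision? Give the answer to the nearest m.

Minimum gap ≈ 75 m

153 km/h ÷ 3.6 = 42.5000 m/s.
Leader travels v²/(2a_L) = 1806.250 / 12.800 = 141.113 m before stopping.
Follower covers v·t_r = 42.5000 × 1.6 = 68.000 m while reacting, then v²/(2a_F) = 1806.250 / 12.200 = 148.053 m while braking, for a total of 68.000 + 148.053 = 216.053 m.
Since a_F ≤ a_L and the follower starts braking later, the follower is never slower than the leader, so the closest approach is when both have stopped.
Minimum gap = 216.053 − 141.113 = 74.940 m.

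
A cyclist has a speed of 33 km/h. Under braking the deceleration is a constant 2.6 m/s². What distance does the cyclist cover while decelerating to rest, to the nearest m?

33 km/h ÷ 3.6 = 9.1667 m/s.
Braking distance = v²/(2a) = 9.1667² / (2 × 2.600) = 84.028 / 5.200 = 16.159 m.

Braking distance ≈ 16 m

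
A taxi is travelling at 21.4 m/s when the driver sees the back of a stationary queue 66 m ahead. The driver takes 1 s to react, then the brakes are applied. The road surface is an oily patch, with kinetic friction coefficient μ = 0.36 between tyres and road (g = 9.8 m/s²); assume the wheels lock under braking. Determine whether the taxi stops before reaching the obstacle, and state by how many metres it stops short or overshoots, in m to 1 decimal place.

a = μg = 0.36 × 9.8 = 3.528 m/s².
Reaction distance = 21.4000 × 1 = 21.400 m.
Braking distance = v²/(2a) = 457.960 / 7.056 = 64.904 m.
Total stopping distance = 21.400 + 64.904 = 86.304 m, vs 66 m available — it cannot stop in time and overshoots by 86.304 − 66 = 20.304 m.

No — it overshoots by 20.3 m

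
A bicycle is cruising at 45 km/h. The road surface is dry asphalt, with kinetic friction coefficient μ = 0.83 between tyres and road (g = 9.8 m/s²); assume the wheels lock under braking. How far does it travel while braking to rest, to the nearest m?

45 km/h ÷ 3.6 = 12.5000 m/s.
a = μg = 0.83 × 9.8 = 8.134 m/s².
Braking distance = v²/(2a) = 12.5000² / (2 × 8.134) = 156.250 / 16.268 = 9.605 m.

Braking distance ≈ 10 m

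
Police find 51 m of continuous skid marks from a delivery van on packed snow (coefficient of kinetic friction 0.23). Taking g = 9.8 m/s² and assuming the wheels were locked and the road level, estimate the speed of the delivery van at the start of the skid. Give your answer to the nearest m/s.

Deceleration a = μg = 0.23 × 9.8 = 2.254 m/s².
v = √(2a·d) = √(2 × 2.254 × 51) = √229.908 = 15.1627 m/s.

Initial speed ≈ 15 m/s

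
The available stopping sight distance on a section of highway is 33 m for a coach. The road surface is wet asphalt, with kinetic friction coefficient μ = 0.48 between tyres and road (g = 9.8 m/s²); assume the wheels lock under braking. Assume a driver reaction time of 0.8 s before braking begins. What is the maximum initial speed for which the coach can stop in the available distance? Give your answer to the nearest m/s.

Maximum speed ≈ 14 m/s

a = μg = 0.48 × 9.8 = 4.704 m/s².
Stopping distance: v·t_r + v²/(2a) = 33 with t_r = 0.8 s and a = 4.704 m/s².
So v² + 7.526 v − 310.46 = 0.
Positive root: v = −a·t_r + √((a·t_r)² + 2a·d) = −3.763 + √(14.160 + 310.46) = 14.2542 m/s.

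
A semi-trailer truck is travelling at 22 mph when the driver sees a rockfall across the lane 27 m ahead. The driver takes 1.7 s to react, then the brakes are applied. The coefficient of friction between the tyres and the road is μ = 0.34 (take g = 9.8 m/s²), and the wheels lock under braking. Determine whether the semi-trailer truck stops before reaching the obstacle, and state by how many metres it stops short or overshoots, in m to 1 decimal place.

22 mph × 0.44704 = 9.8349 m/s.
a = μg = 0.34 × 9.8 = 3.332 m/s².
Reaction distance = 9.8349 × 1.7 = 16.719 m.
Braking distance = v²/(2a) = 96.725 / 6.664 = 14.515 m.
Total stopping distance = 16.719 + 14.515 = 31.234 m, vs 27 m available — it cannot stop in time and overshoots by 31.234 − 27 = 4.234 m.

No — it overshoots by 4.2 m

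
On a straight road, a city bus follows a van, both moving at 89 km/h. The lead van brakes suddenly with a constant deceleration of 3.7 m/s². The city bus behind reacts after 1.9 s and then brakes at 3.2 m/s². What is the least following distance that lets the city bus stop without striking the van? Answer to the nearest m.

89 km/h ÷ 3.6 = 24.7222 m/s.
Leader travels v²/(2a_L) = 611.187 / 7.400 = 82.593 m before stopping.
Follower covers v·t_r = 24.7222 × 1.9 = 46.972 m while reacting, then v²/(2a_F) = 611.187 / 6.400 = 95.498 m while braking, for a total of 46.972 + 95.498 = 142.470 m.
Since a_F ≤ a_L and the follower starts braking later, the follower is never slower than the leader, so the closest approach is when both have stopped.
Minimum gap = 142.470 − 82.593 = 59.877 m.

Minimum gap ≈ 60 m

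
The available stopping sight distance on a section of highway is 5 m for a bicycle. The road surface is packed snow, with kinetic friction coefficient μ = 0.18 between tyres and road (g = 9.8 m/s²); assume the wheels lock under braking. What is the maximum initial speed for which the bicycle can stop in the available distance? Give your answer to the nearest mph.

a = μg = 0.18 × 9.8 = 1.764 m/s².
v²/(2a) = d ⇒ v = √(2 × 1.764 × 5) = √17.64 = 4.2000 m/s.
4.2000 m/s ÷ 0.44704 = 9.395 mph.

Maximum speed ≈ 9 mph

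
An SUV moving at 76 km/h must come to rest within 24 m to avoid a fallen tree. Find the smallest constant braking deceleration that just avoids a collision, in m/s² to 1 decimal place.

76 km/h ÷ 3.6 = 21.1111 m/s.
v² = 2a·d ⇒ a = v²/(2d) = 21.1111² / (2 × 24.000) = 445.679 / 48.000 = 9.2850 m/s².

Required deceleration ≈ 9.3 m/s²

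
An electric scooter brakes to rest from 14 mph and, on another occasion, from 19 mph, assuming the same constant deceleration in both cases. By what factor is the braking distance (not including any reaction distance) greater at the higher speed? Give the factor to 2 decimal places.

Factor ≈ 1.84

Braking distance d = v²/(2a), so with a fixed, d ∝ v².
Factor = (19/14)² = 1.3571² = 1.8417.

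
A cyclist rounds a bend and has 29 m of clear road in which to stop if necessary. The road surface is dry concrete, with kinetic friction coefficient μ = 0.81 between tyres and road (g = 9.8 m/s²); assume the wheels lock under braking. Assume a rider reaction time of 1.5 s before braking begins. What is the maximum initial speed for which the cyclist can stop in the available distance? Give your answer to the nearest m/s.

a = μg = 0.81 × 9.8 = 7.938 m/s².
Stopping distance: v·t_r + v²/(2a) = 29 with t_r = 1.5 s and a = 7.938 m/s².
So v² + 23.814 v − 460.40 = 0.
Positive root: v = −a·t_r + √((a·t_r)² + 2a·d) = −11.907 + √(141.777 + 460.40) = 12.6323 m/s.

Maximum speed ≈ 13 m/s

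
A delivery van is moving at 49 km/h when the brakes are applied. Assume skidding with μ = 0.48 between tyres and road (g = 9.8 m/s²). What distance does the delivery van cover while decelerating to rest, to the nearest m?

Braking distance ≈ 20 m

49 km/h ÷ 3.6 = 13.6111 m/s.
a = μg = 0.48 × 9.8 = 4.704 m/s².
Braking distance = v²/(2a) = 13.6111² / (2 × 4.704) = 185.262 / 9.408 = 19.692 m.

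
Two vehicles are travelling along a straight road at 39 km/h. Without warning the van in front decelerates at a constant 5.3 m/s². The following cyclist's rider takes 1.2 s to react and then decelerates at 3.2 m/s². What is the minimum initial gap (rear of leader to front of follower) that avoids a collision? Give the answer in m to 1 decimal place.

39 km/h ÷ 3.6 = 10.8333 m/s.
Leader travels v²/(2a_L) = 117.360 / 10.600 = 11.072 m before stopping.
Follower covers v·t_r = 10.8333 × 1.2 = 13.000 m while reacting, then v²/(2a_F) = 117.360 / 6.400 = 18.337 m while braking, for a total of 13.000 + 18.337 = 31.337 m.
Since a_F ≤ a_L and the follower starts braking later, the follower is never slower than the leader, so the closest approach is when both have stopped.
Minimum gap = 31.337 − 11.072 = 20.265 m.

Minimum gap ≈ 20.3 m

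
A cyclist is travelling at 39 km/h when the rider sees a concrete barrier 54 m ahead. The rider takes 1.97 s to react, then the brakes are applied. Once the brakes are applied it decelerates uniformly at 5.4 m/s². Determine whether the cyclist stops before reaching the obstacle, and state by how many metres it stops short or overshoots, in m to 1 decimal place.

39 km/h ÷ 3.6 = 10.8333 m/s.
Reaction distance = 10.8333 × 1.97 = 21.342 m.
Braking distance = v²/(2a) = 117.360 / 10.800 = 10.867 m.
Total stopping distance = 21.342 + 10.867 = 32.209 m, vs 54 m available — it stops with 54 − 32.209 = 21.791 m to spare.

Yes — it stops 21.8 m short of the obstacle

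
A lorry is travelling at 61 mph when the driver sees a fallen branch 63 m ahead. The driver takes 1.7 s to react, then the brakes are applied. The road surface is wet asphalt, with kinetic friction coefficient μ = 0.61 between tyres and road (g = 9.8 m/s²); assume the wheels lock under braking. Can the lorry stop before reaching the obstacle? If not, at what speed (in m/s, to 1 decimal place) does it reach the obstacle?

61 mph × 0.44704 = 27.2694 m/s.
a = μg = 0.61 × 9.8 = 5.978 m/s².
Reaction distance = 27.2694 × 1.7 = 46.358 m.
Braking distance needed to stop: v²/(2a) = 743.620 / 11.956 = 62.196 m, so total needed = 46.358 + 62.196 = 108.554 m > 63 m — it cannot stop.
Distance remaining when braking begins: 63 − 46.358 = 16.642 m.
v² = v₀² − 2a·d = 743.620 − 2 × 5.978 × 16.642 = 544.648 m²/s².
v = √544.648 = 23.338 m/s.

No — it strikes the obstacle at 23.3 m/s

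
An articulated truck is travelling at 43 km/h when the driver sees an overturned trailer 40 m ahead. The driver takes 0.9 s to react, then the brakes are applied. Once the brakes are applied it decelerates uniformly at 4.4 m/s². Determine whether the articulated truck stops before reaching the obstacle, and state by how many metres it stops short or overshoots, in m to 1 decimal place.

43 km/h ÷ 3.6 = 11.9444 m/s.
Reaction distance = 11.9444 × 0.9 = 10.750 m.
Braking distance = v²/(2a) = 142.669 / 8.800 = 16.212 m.
Total stopping distance = 10.750 + 16.212 = 26.962 m, vs 40 m available — it stops with 40 − 26.962 = 13.038 m to spare.

Yes — it stops 13.0 m short of the obstacle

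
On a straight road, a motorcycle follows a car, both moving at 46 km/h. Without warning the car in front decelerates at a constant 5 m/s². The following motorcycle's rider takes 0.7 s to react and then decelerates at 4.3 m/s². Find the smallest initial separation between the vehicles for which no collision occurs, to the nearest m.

46 km/h ÷ 3.6 = 12.7778 m/s.
Leader travels v²/(2a_L) = 163.272 / 10.000 = 16.327 m before stopping.
Follower covers v·t_r = 12.7778 × 0.7 = 8.944 m while reacting, then v²/(2a_F) = 163.272 / 8.600 = 18.985 m while braking, for a total of 8.944 + 18.985 = 27.929 m.
Since a_F ≤ a_L and the follower starts braking later, the follower is never slower than the leader, so the closest approach is when both have stopped.
Minimum gap = 27.929 − 16.327 = 11.602 m.

Minimum gap ≈ 12 m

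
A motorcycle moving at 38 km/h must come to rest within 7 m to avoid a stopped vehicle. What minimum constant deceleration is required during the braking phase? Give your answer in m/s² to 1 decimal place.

Required deceleration ≈ 8.0 m/s²

38 km/h ÷ 3.6 = 10.5556 m/s.
v² = 2a·d ⇒ a = v²/(2d) = 10.5556² / (2 × 7.000) = 111.421 / 14.000 = 7.9586 m/s².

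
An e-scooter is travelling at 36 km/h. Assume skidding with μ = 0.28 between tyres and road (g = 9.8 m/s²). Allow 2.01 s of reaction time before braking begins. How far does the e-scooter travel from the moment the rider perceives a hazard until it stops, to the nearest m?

Total stopping distance ≈ 38 m

36 km/h ÷ 3.6 = 10.0000 m/s.
a = μg = 0.28 × 9.8 = 2.744 m/s².
Reaction distance = v·t_r = 10.0000 × 2.01 = 20.100 m.
Braking distance = v²/(2a) = 10.0000² / (2 × 2.744) = 100.000 / 5.488 = 18.222 m.
Total = 20.100 + 18.222 = 38.322 m.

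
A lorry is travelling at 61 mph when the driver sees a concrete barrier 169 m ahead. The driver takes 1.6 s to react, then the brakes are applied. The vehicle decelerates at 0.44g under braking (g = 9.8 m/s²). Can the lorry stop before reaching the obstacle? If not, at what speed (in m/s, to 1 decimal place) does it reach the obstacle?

Yes — it stops about 39.1 m short of the obstacle, so it never reaches it

61 mph × 0.44704 = 27.2694 m/s.
a = 0.44 × 9.8 = 4.312 m/s².
Reaction distance = 27.2694 × 1.6 = 43.631 m.
Braking distance = v²/(2a) = 743.620 / 8.624 = 86.227 m.
Total stopping distance = 43.631 + 86.227 = 129.858 m, vs 169 m available — it stops with 169 − 129.858 = 39.142 m to spare.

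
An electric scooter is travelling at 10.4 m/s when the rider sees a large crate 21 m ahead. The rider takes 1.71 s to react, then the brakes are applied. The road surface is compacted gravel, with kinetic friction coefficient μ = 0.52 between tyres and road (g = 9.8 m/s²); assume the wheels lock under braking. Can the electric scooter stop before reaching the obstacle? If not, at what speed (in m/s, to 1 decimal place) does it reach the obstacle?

No — it strikes the obstacle at 8.7 m/s

a = μg = 0.52 × 9.8 = 5.096 m/s².
Reaction distance = 10.4000 × 1.71 = 17.784 m.
Braking distance needed to stop: v²/(2a) = 108.160 / 10.192 = 10.612 m, so total needed = 17.784 + 10.612 = 28.396 m > 21 m — it cannot stop.
Distance remaining when braking begins: 21 − 17.784 = 3.216 m.
v² = v₀² − 2a·d = 108.160 − 2 × 5.096 × 3.216 = 75.383 m²/s².
v = √75.383 = 8.682 m/s.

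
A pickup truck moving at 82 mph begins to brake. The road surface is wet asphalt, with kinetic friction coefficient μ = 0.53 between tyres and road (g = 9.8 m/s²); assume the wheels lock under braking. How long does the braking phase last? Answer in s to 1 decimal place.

82 mph × 0.44704 = 36.6573 m/s.
a = μg = 0.53 × 9.8 = 5.194 m/s².
Braking time = v/a = 36.6573 / 5.194 = 7.058 s.

Braking time ≈ 7.1 s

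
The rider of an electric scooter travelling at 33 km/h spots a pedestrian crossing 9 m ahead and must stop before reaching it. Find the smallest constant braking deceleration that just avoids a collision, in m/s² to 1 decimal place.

33 km/h ÷ 3.6 = 9.1667 m/s.
v² = 2a·d ⇒ a = v²/(2d) = 9.1667² / (2 × 9.000) = 84.028 / 18.000 = 4.6682 m/s².

Required deceleration ≈ 4.7 m/s²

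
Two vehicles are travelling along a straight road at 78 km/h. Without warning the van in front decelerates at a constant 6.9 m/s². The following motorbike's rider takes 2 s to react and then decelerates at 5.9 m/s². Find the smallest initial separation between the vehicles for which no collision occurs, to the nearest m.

78 km/h ÷ 3.6 = 21.6667 m/s.
Leader travels v²/(2a_L) = 469.446 / 13.800 = 34.018 m before stopping.
Follower covers v·t_r = 21.6667 × 2 = 43.333 m while reacting, then v²/(2a_F) = 469.446 / 11.800 = 39.784 m while braking, for a total of 43.333 + 39.784 = 83.117 m.
Since a_F ≤ a_L and the follower starts braking later, the follower is never slower than the leader, so the closest approach is when both have stopped.
Minimum gap = 83.117 − 34.018 = 49.099 m.

Minimum gap ≈ 49 m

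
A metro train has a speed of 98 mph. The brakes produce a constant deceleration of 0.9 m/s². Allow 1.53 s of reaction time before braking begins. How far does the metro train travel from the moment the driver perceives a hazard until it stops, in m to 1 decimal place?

98 mph × 0.44704 = 43.8099 m/s.
Reaction distance = v·t_r = 43.8099 × 1.53 = 67.029 m.
Braking distance = v²/(2a) = 43.8099² / (2 × 0.900) = 1919.307 / 1.800 = 1066.282 m.
Total = 67.029 + 1066.282 = 1133.311 m.

Total stopping distance ≈ 1133.3 m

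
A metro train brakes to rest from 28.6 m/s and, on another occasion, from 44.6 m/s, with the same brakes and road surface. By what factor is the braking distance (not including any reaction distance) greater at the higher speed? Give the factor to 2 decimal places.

Factor ≈ 2.43

Braking distance d = v²/(2a), so with a fixed, d ∝ v².
Factor = (44.6/28.6)² = 1.5594² = 2.4317.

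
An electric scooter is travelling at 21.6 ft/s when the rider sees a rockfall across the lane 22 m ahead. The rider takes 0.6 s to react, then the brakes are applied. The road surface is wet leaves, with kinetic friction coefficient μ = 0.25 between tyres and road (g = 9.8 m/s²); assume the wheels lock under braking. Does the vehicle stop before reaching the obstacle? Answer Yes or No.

21.6 ft/s × 0.3048 = 6.5837 m/s.
a = μg = 0.25 × 9.8 = 2.450 m/s².
Reaction distance = 6.5837 × 0.6 = 3.950 m.
Braking distance = v²/(2a) = 43.345 / 4.900 = 8.846 m.
Total stopping distance = 3.950 + 8.846 = 12.796 m, vs 22 m available — it stops with 22 − 12.796 = 9.204 m to spare.

Yes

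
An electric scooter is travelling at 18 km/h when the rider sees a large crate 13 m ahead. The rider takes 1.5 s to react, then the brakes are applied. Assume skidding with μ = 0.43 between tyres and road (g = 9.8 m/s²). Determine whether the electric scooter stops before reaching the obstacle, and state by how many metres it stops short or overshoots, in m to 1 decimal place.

18 km/h ÷ 3.6 = 5.0000 m/s.
a = μg = 0.43 × 9.8 = 4.214 m/s².
Reaction distance = 5.0000 × 1.5 = 7.500 m.
Braking distance = v²/(2a) = 25.000 / 8.428 = 2.966 m.
Total stopping distance = 7.500 + 2.966 = 10.466 m, vs 13 m available — it stops with 13 − 10.466 = 2.534 m to spare.

Yes — it stops 2.5 m short of the obstacle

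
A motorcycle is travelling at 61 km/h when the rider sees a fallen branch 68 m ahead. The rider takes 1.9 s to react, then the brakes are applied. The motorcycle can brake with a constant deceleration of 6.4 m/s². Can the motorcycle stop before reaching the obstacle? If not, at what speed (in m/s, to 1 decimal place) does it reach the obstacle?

61 km/h ÷ 3.6 = 16.9444 m/s.
Reaction distance = 16.9444 × 1.9 = 32.194 m.
Braking distance = v²/(2a) = 287.113 / 12.800 = 22.431 m.
Total stopping distance = 32.194 + 22.431 = 54.625 m, vs 68 m available — it stops with 68 − 54.625 = 13.375 m to spare.

Yes — it stops about 13.4 m short of the obstacle, so it never reaches it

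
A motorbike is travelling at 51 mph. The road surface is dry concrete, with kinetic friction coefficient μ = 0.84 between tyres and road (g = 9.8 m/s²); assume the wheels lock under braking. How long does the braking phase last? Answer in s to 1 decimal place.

51 mph × 0.44704 = 22.7990 m/s.
a = μg = 0.84 × 9.8 = 8.232 m/s².
Braking time = v/a = 22.7990 / 8.232 = 2.770 s.

Braking time ≈ 2.8 s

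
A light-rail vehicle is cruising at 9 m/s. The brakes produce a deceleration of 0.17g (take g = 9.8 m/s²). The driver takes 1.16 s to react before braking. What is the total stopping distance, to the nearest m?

Total stopping distance ≈ 35 m

a = 0.17 × 9.8 = 1.666 m/s².
Reaction distance = v·t_r = 9.0000 × 1.16 = 10.440 m.
Braking distance = v²/(2a) = 9.0000² / (2 × 1.666) = 81.000 / 3.332 = 24.310 m.
Total = 10.440 + 24.310 = 34.750 m.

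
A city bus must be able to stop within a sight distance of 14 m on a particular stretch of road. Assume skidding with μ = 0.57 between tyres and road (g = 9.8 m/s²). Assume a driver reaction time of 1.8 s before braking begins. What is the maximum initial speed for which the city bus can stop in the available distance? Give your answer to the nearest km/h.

Maximum speed ≈ 22 km/h

a = μg = 0.57 × 9.8 = 5.586 m/s².
Stopping distance: v·t_r + v²/(2a) = 14 with t_r = 1.8 s and a = 5.586 m/s².
So v² + 20.110 v − 156.41 = 0.
Positive root: v = −a·t_r + √((a·t_r)² + 2a·d) = −10.055 + √(101.103 + 156.41) = 5.9922 m/s.
5.9922 m/s × 3.6 = 21.572 km/h.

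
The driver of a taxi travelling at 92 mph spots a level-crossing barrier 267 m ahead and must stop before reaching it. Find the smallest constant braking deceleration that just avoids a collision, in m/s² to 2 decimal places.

Required deceleration ≈ 3.17 m/s²

92 mph × 0.44704 = 41.1277 m/s.
v² = 2a·d ⇒ a = v²/(2d) = 41.1277² / (2 × 267.000) = 1691.488 / 534.000 = 3.1676 m/s².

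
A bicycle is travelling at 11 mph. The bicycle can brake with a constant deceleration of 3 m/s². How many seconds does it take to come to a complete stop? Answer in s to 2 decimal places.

Braking time ≈ 1.64 s

11 mph × 0.44704 = 4.9174 m/s.
Braking time = v/a = 4.9174 / 3.000 = 1.639 s.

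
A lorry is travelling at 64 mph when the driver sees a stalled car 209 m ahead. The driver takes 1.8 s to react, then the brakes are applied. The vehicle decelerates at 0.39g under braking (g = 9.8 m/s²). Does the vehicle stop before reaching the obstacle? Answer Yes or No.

Yes

64 mph × 0.44704 = 28.6106 m/s.
a = 0.39 × 9.8 = 3.822 m/s².
Reaction distance = 28.6106 × 1.8 = 51.499 m.
Braking distance = v²/(2a) = 818.566 / 7.644 = 107.086 m.
Total stopping distance = 51.499 + 107.086 = 158.585 m, vs 209 m available — it stops with 209 − 158.585 = 50.415 m to spare.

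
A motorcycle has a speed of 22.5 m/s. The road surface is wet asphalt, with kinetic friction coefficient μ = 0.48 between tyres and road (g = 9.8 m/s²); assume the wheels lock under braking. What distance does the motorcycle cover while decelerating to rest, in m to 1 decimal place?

Braking distance ≈ 53.8 m

a = μg = 0.48 × 9.8 = 4.704 m/s².
Braking distance = v²/(2a) = 22.5000² / (2 × 4.704) = 506.250 / 9.408 = 53.811 m.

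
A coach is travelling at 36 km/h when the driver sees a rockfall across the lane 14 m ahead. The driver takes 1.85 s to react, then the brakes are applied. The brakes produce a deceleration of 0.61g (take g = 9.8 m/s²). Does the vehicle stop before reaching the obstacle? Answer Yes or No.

No

36 km/h ÷ 3.6 = 10.0000 m/s.
a = 0.61 × 9.8 = 5.978 m/s².
Reaction distance = 10.0000 × 1.85 = 18.500 m.
Braking distance = v²/(2a) = 100.000 / 11.956 = 8.364 m.
Total stopping distance = 18.500 + 8.364 = 26.864 m, vs 14 m available — it cannot stop in time and overshoots by 26.864 − 14 = 12.864 m.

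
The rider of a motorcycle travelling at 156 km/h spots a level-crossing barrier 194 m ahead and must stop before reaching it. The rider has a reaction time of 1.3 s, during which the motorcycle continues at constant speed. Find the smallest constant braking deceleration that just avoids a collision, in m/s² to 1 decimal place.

156 km/h ÷ 3.6 = 43.3333 m/s.
Distance covered during reaction = 43.3333 × 1.3 = 56.333 m.
Distance available for braking: 194 − 56.333 = 137.667 m.
v² = 2a·d ⇒ a = v²/(2d) = 43.3333² / (2 × 137.667) = 1877.775 / 275.334 = 6.8200 m/s².

Required deceleration ≈ 6.8 m/s²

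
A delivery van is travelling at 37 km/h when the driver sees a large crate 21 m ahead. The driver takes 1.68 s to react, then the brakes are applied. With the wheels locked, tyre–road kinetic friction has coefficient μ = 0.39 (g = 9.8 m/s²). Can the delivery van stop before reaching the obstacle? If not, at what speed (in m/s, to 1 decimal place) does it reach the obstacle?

No — it strikes the obstacle at 8.8 m/s

37 km/h ÷ 3.6 = 10.2778 m/s.
a = μg = 0.39 × 9.8 = 3.822 m/s².
Reaction distance = 10.2778 × 1.68 = 17.267 m.
Braking distance needed to stop: v²/(2a) = 105.633 / 7.644 = 13.819 m, so total needed = 17.267 + 13.819 = 31.086 m > 21 m — it cannot stop.
Distance remaining when braking begins: 21 − 17.267 = 3.733 m.
v² = v₀² − 2a·d = 105.633 − 2 × 3.822 × 3.733 = 77.098 m²/s².
v = √77.098 = 8.781 m/s.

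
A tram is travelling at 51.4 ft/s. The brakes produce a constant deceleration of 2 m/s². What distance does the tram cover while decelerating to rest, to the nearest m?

Braking distance ≈ 61 m

51.4 ft/s × 0.3048 = 15.6667 m/s.
Braking distance = v²/(2a) = 15.6667² / (2 × 2.000) = 245.445 / 4.000 = 61.361 m.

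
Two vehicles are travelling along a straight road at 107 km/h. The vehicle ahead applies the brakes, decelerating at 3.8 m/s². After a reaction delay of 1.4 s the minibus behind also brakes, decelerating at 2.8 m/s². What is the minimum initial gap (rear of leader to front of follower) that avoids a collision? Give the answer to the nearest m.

107 km/h ÷ 3.6 = 29.7222 m/s.
Leader travels v²/(2a_L) = 883.409 / 7.600 = 116.238 m before stopping.
Follower covers v·t_r = 29.7222 × 1.4 = 41.611 m while reacting, then v²/(2a_F) = 883.409 / 5.600 = 157.752 m while braking, for a total of 41.611 + 157.752 = 199.363 m.
Since a_F ≤ a_L and the follower starts braking later, the follower is never slower than the leader, so the closest approach is when both have stopped.
Minimum gap = 199.363 − 116.238 = 83.125 m.

Minimum gap ≈ 83 m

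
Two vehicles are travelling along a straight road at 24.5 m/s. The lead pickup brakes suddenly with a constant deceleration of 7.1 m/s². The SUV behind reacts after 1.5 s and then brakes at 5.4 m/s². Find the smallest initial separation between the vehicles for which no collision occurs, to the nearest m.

Leader travels v²/(2a_L) = 600.250 / 14.200 = 42.271 m before stopping.
Follower covers v·t_r = 24.5000 × 1.5 = 36.750 m while reacting, then v²/(2a_F) = 600.250 / 10.800 = 55.579 m while braking, for a total of 36.750 + 55.579 = 92.329 m.
Since a_F ≤ a_L and the follower starts braking later, the follower is never slower than the leader, so the closest approach is when both have stopped.
Minimum gap = 92.329 − 42.271 = 50.058 m.

Minimum gap ≈ 50 m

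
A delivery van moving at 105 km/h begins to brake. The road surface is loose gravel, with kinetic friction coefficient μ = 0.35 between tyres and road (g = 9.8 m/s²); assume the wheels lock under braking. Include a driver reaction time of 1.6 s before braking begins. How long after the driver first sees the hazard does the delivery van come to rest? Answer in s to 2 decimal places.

Total time ≈ 10.10 s

105 km/h ÷ 3.6 = 29.1667 m/s.
a = μg = 0.35 × 9.8 = 3.430 m/s².
Braking time = v/a = 29.1667 / 3.430 = 8.503 s.
Total = 1.6 + 8.503 = 10.103 s.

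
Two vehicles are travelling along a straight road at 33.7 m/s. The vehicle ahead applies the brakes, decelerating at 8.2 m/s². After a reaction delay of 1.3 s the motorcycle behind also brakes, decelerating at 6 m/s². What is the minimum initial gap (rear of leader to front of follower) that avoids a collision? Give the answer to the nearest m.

Leader travels v²/(2a_L) = 1135.690 / 16.400 = 69.249 m before stopping.
Follower covers v·t_r = 33.7000 × 1.3 = 43.810 m while reacting, then v²/(2a_F) = 1135.690 / 12.000 = 94.641 m while braking, for a total of 43.810 + 94.641 = 138.451 m.
Since a_F ≤ a_L and the follower starts braking later, the follower is never slower than the leader, so the closest approach is when both have stopped.
Minimum gap = 138.451 − 69.249 = 69.202 m.

Minimum gap ≈ 69 m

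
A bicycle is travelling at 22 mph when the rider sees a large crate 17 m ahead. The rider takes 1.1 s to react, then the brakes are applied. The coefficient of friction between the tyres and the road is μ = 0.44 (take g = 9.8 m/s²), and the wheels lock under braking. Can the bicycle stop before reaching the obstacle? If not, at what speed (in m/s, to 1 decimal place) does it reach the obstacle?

22 mph × 0.44704 = 9.8349 m/s.
a = μg = 0.44 × 9.8 = 4.312 m/s².
Reaction distance = 9.8349 × 1.1 = 10.818 m.
Braking distance needed to stop: v²/(2a) = 96.725 / 8.624 = 11.216 m, so total needed = 10.818 + 11.216 = 22.034 m > 17 m — it cannot stop.
Distance remaining when braking begins: 17 − 10.818 = 6.182 m.
v² = v₀² − 2a·d = 96.725 − 2 × 4.312 × 6.182 = 43.411 m²/s².
v = √43.411 = 6.589 m/s.

No — it strikes the obstacle at 6.6 m/s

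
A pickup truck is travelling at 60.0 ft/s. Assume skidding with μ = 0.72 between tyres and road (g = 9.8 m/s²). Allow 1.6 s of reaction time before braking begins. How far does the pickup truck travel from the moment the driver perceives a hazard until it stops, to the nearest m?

Total stopping distance ≈ 53 m

60 ft/s × 0.3048 = 18.2880 m/s.
a = μg = 0.72 × 9.8 = 7.056 m/s².
Reaction distance = v·t_r = 18.2880 × 1.6 = 29.261 m.
Braking distance = v²/(2a) = 18.2880² / (2 × 7.056) = 334.451 / 14.112 = 23.700 m.
Total = 29.261 + 23.700 = 52.961 m.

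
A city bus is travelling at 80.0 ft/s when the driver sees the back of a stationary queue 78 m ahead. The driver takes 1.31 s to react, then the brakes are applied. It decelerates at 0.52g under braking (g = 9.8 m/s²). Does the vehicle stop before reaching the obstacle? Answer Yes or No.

No

80 ft/s × 0.3048 = 24.3840 m/s.
a = 0.52 × 9.8 = 5.096 m/s².
Reaction distance = 24.3840 × 1.31 = 31.943 m.
Braking distance = v²/(2a) = 594.579 / 10.192 = 58.338 m.
Total stopping distance = 31.943 + 58.338 = 90.281 m, vs 78 m available — it cannot stop in time and overshoots by 90.281 − 78 = 12.281 m.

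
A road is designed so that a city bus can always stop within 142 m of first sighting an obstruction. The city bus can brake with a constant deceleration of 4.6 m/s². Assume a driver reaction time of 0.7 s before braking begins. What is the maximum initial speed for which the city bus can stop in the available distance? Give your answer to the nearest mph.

Stopping distance: v·t_r + v²/(2a) = 142 with t_r = 0.7 s and a = 4.600 m/s².
So v² + 6.440 v − 1306.40 = 0.
Positive root: v = −a·t_r + √((a·t_r)² + 2a·d) = −3.220 + √(10.368 + 1306.40) = 33.0673 m/s.
33.0673 m/s ÷ 0.44704 = 73.969 mph.

Maximum speed ≈ 74 mph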